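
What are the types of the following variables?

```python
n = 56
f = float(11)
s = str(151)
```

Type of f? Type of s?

f is float; s is str

float, str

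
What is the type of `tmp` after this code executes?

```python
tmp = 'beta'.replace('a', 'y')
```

str.replace() returns str

str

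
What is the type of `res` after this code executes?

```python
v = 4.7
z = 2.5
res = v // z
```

float // float returns float (floor division preserves float type)

float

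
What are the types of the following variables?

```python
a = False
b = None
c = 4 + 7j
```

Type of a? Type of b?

a is bool; b is NoneType

bool, NoneType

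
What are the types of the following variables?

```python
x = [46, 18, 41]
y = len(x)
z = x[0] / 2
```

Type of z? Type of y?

int / int returns float; len() returns int

float, int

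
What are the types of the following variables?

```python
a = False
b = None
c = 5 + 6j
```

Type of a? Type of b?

a is bool; b is NoneType

bool, NoneType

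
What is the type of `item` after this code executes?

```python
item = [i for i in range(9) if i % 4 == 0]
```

A list comprehension [...] produces a list

list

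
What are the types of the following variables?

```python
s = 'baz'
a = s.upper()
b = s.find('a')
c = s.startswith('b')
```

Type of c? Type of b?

str.startswith() returns bool; str.find() returns int

bool, int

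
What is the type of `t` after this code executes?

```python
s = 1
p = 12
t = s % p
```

int % int returns int (1 % 12 = 1)

int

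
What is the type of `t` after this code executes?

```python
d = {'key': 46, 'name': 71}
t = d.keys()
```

.keys() returns a dict_keys view object

dict_keys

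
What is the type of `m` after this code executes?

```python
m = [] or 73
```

'or' returns first truthy value (73, which is int)

int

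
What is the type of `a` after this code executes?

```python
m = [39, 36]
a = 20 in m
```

'in' operator returns bool

bool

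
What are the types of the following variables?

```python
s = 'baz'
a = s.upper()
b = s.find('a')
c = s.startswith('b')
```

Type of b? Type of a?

str.find() returns int; str.upper() returns str

int, str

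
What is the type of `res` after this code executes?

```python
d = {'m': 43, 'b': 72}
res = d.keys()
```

.keys() returns a dict_keys view object

dict_keys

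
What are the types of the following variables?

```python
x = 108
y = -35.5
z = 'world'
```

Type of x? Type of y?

x is int; y is float

int, float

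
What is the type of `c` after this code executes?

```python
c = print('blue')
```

print() returns None

NoneType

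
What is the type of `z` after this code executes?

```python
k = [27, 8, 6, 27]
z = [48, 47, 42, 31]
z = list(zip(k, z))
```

list(zip(...)) returns a list of tuples

list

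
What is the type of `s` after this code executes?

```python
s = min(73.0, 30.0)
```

min() of floats returns float

float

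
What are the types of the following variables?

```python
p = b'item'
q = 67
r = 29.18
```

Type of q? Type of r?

q is int; r is float

int, float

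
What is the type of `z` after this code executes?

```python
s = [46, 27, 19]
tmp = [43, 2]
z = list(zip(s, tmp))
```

list(zip(...)) returns a list of tuples

list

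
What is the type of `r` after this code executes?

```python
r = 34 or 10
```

'or' returns the first truthy value (34, which is int)

int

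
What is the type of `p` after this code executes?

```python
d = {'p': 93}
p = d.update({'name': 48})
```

dict.update() returns None

NoneType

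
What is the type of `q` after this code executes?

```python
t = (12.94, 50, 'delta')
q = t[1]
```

Index 1 of tuple is 50 which is int

int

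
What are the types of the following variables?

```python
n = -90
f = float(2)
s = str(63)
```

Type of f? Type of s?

f is float; s is str

float, str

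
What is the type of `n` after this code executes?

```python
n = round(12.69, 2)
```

round() with ndigits arg returns float

float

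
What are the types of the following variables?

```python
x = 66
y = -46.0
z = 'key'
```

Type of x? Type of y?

x is int; y is float

int, float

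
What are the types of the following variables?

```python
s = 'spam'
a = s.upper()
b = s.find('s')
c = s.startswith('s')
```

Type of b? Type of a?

str.find() returns int; str.upper() returns str

int, str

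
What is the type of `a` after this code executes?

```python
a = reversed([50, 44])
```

reversed() on a list returns a list_reverseiterator

list_reverseiterator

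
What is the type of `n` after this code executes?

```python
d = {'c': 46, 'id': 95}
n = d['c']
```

Accessing dict[str, int] with key 'c' returns int value 46

int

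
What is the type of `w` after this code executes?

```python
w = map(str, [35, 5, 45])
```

map() returns a map iterator object

map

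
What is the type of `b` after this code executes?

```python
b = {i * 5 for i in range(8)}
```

A set comprehension {expr for x in iterable} produces a set

set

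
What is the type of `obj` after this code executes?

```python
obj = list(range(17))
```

list(range(...)) returns list

list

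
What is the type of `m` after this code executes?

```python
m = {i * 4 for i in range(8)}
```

A set comprehension {expr for x in iterable} produces a set

set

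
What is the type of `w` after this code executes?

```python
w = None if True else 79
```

Ternary: condition is True, if branch (None) taken → NoneType

NoneType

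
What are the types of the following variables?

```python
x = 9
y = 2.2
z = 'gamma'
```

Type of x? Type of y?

x is int; y is float

int, float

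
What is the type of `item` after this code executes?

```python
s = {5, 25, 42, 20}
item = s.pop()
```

Popping from a set of ints returns int

int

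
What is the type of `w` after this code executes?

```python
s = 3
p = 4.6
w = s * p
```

int * float returns float (3 * 4.6 = 13.8)

float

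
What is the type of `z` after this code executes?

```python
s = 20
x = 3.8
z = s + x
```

int + float returns float (20 + 3.8 = 23.8)

float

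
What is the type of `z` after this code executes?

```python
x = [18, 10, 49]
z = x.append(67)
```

list.append() returns None (mutates in place)

NoneType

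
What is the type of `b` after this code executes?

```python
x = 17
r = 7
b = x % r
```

int % int returns int (17 % 7 = 3)

int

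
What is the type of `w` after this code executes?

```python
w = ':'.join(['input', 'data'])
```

str.join() returns str

str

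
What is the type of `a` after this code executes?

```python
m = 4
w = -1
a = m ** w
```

int ** negative int returns float

float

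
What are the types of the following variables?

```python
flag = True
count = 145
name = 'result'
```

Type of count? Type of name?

count is int; name is str

int, str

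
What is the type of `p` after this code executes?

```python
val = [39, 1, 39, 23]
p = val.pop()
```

list.pop() returns the popped element (int here)

int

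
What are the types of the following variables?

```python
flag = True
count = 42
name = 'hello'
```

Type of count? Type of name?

count is int; name is str

int, str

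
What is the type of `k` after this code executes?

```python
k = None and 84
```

'and' returns first falsy value (None)

NoneType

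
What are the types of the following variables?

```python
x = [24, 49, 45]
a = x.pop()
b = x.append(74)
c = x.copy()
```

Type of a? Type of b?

list.pop() returns the element (int); list.append() returns None

int, NoneType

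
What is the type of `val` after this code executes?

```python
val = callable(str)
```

callable() returns bool

bool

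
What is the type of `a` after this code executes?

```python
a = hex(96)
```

hex() returns str representation

str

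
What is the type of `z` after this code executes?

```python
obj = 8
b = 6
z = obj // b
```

int // int returns int (8 // 6 = 1)

int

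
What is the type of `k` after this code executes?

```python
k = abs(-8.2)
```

abs() of float returns float

float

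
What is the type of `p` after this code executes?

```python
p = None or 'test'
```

'or' with None returns the other value ('test', str)

str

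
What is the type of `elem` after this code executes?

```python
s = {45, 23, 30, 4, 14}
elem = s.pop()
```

Popping from a set of ints returns int

int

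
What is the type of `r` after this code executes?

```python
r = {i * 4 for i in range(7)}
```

A set comprehension {expr for x in iterable} produces a set

set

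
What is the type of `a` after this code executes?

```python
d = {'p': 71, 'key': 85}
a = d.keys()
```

.keys() returns a dict_keys view object

dict_keys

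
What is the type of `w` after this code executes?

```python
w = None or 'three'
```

'or' with None returns the other value ('three', str)

str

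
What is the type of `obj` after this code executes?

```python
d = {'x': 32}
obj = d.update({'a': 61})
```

dict.update() returns None

NoneType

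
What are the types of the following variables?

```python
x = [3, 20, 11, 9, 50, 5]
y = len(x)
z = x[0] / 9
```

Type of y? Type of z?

len() returns int; int / int returns float

int, float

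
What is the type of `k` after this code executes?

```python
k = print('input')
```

print() returns None

NoneType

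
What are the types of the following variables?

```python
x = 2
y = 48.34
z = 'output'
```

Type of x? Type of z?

x is int; z is str

int, str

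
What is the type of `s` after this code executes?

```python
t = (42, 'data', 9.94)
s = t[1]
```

Index 1 of tuple is 'data' which is str

str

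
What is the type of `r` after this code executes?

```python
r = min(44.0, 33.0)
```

min() of floats returns float

float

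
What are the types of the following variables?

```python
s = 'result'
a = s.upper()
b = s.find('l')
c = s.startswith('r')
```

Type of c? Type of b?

str.startswith() returns bool; str.find() returns int

bool, int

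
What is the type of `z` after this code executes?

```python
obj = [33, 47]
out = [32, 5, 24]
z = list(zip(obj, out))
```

list(zip(...)) returns a list of tuples

list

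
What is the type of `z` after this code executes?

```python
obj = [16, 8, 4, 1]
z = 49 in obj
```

'in' operator returns bool

bool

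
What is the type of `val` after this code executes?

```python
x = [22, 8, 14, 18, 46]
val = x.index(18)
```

list.index() returns int

int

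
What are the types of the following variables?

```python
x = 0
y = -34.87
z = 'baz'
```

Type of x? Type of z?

x is int; z is str

int, str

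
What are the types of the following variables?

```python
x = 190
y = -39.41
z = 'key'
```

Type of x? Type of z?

x is int; z is str

int, str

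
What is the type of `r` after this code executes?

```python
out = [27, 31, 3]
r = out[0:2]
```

Slicing a list always returns a list

list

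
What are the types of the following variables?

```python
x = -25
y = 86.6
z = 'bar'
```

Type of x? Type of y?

x is int; y is float

int, float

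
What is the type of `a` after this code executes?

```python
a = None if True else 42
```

Ternary: condition is True, if branch (None) taken → NoneType

NoneType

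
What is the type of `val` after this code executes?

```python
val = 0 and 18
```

'and' returns the first falsy value (0, which is int)

int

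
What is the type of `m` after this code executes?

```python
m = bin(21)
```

bin() returns str representation

str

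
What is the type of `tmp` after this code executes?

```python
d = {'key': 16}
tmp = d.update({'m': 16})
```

dict.update() returns None

NoneType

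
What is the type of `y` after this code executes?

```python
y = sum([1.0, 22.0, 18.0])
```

sum() of floats returns float

float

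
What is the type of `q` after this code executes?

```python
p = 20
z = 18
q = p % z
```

int % int returns int (20 % 18 = 2)

int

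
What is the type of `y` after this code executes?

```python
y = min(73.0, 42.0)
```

min() of floats returns float

float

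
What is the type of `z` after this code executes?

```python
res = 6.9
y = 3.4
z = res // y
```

float // float returns float (floor division preserves float type)

float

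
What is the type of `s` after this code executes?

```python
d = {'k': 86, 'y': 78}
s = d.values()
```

.values() returns a dict_values view object

dict_values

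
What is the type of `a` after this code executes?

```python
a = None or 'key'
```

'or' with None returns the other value ('key', str)

str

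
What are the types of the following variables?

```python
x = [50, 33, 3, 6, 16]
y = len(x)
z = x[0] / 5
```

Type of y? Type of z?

len() returns int; int / int returns float

int, float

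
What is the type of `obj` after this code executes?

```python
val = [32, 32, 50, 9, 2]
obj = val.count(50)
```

list.count() returns int

int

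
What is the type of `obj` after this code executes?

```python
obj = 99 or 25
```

'or' returns the first truthy value (99, which is int)

int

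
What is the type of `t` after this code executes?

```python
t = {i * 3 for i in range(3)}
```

A set comprehension {expr for x in iterable} produces a set

set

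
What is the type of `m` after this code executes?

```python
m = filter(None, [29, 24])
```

filter() returns a filter iterator object

filter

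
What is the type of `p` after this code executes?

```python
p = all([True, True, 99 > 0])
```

all() returns bool

bool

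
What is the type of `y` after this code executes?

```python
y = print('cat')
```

print() returns None

NoneType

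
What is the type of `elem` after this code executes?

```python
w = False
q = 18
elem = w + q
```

bool + int returns int (False is 0, so 0 + 18 = 18)

int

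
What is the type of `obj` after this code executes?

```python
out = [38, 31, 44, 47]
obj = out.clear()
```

list.clear() returns None

NoneType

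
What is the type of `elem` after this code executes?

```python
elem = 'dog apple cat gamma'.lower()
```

str.lower() returns str

str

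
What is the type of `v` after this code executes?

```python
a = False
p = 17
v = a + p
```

bool + int returns int (False is 0, so 0 + 17 = 17)

int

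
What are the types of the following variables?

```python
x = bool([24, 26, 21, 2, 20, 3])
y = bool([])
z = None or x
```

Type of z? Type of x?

None or <bool> returns the bool; bool() returns bool

bool, bool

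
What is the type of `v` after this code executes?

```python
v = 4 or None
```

'or' returns first truthy value (4, int)

int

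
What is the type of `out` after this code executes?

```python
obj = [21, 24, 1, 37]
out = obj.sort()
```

list.sort() returns None (sorts in place)

NoneType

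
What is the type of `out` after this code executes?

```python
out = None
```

None has type NoneType

NoneType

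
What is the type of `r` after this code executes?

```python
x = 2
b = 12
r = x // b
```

int // int returns int (2 // 12 = 0)

int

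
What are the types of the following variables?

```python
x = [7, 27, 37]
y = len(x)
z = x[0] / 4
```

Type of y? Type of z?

len() returns int; int / int returns float

int, float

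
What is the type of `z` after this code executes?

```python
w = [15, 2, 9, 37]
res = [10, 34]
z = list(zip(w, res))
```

list(zip(...)) returns a list of tuples

list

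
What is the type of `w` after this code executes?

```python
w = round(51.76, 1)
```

round() with ndigits arg returns float

float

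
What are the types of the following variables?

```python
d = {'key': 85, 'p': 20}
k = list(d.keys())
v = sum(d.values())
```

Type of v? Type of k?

sum of int values returns int; list(...) returns list

int, list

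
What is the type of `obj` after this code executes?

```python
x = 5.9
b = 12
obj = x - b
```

float - int returns float (5.9 - 12 = -6.1)

float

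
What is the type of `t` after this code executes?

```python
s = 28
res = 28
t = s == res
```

Equality comparison returns bool

bool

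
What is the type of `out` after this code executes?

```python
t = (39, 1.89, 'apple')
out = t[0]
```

Index 0 of tuple is 39 which is int

int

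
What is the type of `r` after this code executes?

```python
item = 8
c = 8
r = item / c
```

int / int always returns float in Python 3 (8 / 8 = 1)

float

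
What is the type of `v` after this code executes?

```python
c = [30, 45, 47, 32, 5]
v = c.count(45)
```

list.count() returns int

int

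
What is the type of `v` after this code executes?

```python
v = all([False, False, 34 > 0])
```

all() returns bool

bool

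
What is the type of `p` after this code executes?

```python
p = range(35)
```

range() returns a range object

range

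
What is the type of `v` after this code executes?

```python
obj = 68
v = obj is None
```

'is' comparison returns bool

bool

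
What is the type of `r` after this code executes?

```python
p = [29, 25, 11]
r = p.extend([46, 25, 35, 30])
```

list.extend() returns None

NoneType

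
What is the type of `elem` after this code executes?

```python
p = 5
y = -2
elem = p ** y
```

int ** negative int returns float

float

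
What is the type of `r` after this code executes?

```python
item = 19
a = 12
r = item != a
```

Comparison operators return bool

bool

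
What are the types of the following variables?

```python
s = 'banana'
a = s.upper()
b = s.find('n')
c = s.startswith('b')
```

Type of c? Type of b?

str.startswith() returns bool; str.find() returns int

bool, int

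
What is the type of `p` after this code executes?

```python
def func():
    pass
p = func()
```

A function with no return statement returns None

NoneType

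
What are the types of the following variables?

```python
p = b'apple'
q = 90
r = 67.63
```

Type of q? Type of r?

q is int; r is float

int, float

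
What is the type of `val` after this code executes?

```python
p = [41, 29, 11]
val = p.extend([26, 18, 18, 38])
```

list.extend() returns None

NoneType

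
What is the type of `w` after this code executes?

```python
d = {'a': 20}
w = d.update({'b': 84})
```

dict.update() returns None

NoneType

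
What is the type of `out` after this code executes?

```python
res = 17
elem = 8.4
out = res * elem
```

int * float returns float (17 * 8.4 = 142.8)

float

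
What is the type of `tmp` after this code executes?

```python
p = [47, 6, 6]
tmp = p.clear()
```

list.clear() returns None

NoneType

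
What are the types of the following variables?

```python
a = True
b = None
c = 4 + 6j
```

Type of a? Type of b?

a is bool; b is NoneType

bool, NoneType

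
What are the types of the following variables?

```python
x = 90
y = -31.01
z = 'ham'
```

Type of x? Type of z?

x is int; z is str

int, str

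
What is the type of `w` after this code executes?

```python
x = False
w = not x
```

'not' always returns bool

bool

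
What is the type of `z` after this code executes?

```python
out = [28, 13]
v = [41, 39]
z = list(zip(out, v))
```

list(zip(...)) returns a list of tuples

list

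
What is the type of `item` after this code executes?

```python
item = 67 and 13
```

'and' returns the last value when all truthy (13, which is int)

int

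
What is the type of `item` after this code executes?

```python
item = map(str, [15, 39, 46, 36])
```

map() returns a map iterator object

map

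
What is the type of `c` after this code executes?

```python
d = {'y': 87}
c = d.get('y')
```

dict.get() returns the value (int) when key is found

int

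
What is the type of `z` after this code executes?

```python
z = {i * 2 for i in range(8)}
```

A set comprehension {expr for x in iterable} produces a set

set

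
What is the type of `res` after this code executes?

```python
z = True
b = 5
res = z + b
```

bool + int returns int (True is 1, so 1 + 5 = 6)

int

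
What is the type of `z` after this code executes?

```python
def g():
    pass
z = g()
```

A function with no return statement returns None

NoneType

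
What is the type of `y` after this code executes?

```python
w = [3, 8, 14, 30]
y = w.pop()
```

list.pop() returns the popped element (int here)

int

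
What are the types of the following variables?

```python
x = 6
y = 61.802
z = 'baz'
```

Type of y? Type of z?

y is float; z is str

float, str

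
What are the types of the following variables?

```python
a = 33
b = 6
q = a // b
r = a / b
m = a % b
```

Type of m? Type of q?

int % int returns int; int // int returns int

int, int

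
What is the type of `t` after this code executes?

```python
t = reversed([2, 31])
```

reversed() on a list returns a list_reverseiterator

list_reverseiterator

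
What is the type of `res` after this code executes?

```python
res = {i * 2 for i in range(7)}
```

A set comprehension {expr for x in iterable} produces a set

set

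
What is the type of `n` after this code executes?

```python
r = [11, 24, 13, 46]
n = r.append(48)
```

list.append() returns None (mutates in place)

NoneType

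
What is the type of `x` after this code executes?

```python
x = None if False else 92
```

Ternary: condition is False, else branch (92) taken → int

int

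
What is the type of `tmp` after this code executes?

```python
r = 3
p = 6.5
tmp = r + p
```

int + float returns float (3 + 6.5 = 9.5)

float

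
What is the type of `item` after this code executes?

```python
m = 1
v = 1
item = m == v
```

Equality comparison returns bool

bool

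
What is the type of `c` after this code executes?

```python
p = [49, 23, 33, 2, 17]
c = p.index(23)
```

list.index() returns int

int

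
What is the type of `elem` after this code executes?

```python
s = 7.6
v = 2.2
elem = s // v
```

float // float returns float (floor division preserves float type)

float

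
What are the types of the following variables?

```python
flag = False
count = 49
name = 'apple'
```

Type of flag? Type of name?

flag is bool; name is str

bool, str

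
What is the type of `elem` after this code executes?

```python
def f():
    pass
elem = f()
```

A function with no return statement returns None

NoneType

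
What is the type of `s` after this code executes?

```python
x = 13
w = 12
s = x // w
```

int // int returns int (13 // 12 = 1)

int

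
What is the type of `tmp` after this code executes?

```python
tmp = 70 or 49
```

'or' returns the first truthy value (70, which is int)

int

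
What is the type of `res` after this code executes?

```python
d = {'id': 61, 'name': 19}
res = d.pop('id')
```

dict.pop() returns the value (int)

int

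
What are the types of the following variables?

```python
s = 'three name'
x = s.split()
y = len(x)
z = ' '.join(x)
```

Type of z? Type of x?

str.join() returns str; str.split() returns list

str, list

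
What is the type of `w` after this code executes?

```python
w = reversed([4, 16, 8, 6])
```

reversed() on a list returns a list_reverseiterator

list_reverseiterator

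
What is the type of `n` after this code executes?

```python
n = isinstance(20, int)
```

isinstance() returns bool

bool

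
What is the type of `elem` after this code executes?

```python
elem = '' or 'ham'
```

'or' returns first truthy value ('ham', which is str)

str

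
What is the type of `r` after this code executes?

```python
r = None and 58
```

'and' returns first falsy value (None)

NoneType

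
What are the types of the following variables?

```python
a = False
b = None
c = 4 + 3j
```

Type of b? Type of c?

b is NoneType; c is complex

NoneType, complex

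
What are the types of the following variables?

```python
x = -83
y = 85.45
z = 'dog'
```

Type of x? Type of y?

x is int; y is float

int, float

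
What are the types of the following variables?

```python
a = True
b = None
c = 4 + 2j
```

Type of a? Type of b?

a is bool; b is NoneType

bool, NoneType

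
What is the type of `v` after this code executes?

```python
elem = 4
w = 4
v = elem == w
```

Equality comparison returns bool

bool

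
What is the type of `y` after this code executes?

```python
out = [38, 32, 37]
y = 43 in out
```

'in' operator returns bool

bool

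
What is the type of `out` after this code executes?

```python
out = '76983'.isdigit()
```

str.isdigit() returns bool

bool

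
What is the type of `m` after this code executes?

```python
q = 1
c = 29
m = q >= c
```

Comparison operators return bool

bool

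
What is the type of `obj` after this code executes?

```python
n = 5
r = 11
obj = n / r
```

int / int always returns float in Python 3 (5 / 11 = 0.454545)

float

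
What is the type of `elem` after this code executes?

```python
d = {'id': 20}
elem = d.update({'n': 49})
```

dict.update() returns None

NoneType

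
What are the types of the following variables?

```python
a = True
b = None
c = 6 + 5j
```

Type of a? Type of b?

a is bool; b is NoneType

bool, NoneType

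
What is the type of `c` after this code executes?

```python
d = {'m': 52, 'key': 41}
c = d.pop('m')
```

dict.pop() returns the value (int)

int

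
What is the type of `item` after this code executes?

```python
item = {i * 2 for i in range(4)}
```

A set comprehension {expr for x in iterable} produces a set

set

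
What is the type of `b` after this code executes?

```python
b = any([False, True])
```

any() returns bool

bool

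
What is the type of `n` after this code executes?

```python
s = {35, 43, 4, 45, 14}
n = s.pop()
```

Popping from a set of ints returns int

int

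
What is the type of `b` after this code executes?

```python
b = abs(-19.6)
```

abs() of float returns float

float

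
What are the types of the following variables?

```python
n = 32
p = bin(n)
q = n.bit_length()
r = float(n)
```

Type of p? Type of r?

bin() returns str; float() returns float

str, float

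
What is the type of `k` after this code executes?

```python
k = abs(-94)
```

abs() of int returns int

int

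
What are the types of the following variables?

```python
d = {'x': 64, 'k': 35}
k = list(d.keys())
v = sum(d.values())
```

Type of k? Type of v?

list(...) returns list; sum of int values returns int

list, int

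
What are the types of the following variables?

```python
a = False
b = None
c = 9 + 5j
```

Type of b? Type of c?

b is NoneType; c is complex

NoneType, complex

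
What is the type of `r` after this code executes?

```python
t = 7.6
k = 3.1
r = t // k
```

float // float returns float (floor division preserves float type)

float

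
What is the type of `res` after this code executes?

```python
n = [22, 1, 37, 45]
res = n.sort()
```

list.sort() returns None (sorts in place)

NoneType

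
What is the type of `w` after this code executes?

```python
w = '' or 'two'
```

'or' returns first truthy value ('two', which is str)

str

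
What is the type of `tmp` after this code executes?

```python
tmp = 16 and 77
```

'and' returns the last value when all truthy (77, which is int)

int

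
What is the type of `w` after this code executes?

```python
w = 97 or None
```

'or' returns first truthy value (97, int)

int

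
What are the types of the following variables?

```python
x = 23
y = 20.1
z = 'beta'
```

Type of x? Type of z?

x is int; z is str

int, str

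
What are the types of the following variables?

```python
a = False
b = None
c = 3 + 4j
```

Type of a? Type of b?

a is bool; b is NoneType

bool, NoneType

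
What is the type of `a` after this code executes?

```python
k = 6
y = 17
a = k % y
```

int % int returns int (6 % 17 = 6)

int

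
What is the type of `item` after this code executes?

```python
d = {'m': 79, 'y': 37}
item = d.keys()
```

.keys() returns a dict_keys view object

dict_keys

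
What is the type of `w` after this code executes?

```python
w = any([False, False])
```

any() returns bool

bool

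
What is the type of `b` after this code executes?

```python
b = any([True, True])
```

any() returns bool

bool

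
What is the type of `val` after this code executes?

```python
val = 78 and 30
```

'and' returns the last value when all truthy (30, which is int)

int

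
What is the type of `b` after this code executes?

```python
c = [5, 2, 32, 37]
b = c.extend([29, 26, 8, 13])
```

list.extend() returns None

NoneType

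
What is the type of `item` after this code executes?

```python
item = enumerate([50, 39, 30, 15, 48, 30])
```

enumerate() returns an enumerate iterator object

enumerate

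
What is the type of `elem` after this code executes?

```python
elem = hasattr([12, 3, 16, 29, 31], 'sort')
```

hasattr() returns bool

bool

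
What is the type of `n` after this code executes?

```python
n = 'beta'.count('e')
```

str.count() returns int

int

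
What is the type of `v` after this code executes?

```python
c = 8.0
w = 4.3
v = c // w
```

float // float returns float (floor division preserves float type)

float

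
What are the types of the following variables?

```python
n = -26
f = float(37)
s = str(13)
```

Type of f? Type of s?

f is float; s is str

float, str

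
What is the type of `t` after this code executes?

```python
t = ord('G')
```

ord() returns int (Unicode code point)

int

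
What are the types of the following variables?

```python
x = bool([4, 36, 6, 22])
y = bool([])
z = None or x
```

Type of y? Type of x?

bool() returns bool; bool() returns bool

bool, bool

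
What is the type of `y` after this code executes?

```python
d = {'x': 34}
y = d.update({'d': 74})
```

dict.update() returns None

NoneType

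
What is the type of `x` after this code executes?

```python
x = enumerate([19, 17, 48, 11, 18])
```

enumerate() returns an enumerate iterator object

enumerate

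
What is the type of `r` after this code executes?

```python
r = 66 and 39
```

'and' returns the last value when all truthy (39, which is int)

int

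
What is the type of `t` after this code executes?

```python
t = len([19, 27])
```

len() always returns int

int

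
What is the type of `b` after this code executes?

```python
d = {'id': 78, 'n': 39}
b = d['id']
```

Accessing dict[str, int] with key 'id' returns int value 78

int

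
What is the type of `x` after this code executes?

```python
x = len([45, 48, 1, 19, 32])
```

len() always returns int

int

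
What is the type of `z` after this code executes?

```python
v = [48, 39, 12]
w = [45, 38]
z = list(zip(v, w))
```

list(zip(...)) returns a list of tuples

list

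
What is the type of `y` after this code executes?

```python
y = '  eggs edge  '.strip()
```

str.strip() returns str

str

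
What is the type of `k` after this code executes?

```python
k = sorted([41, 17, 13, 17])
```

sorted() always returns list

list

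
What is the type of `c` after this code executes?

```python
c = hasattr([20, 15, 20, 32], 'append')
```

hasattr() returns bool

bool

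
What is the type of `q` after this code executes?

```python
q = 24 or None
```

'or' returns first truthy value (24, int)

int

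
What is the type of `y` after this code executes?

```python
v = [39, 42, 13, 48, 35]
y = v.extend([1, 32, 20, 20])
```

list.extend() returns None

NoneType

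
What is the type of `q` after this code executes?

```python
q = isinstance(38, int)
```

isinstance() returns bool

bool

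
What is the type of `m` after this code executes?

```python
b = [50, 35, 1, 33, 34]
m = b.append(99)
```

list.append() returns None (mutates in place)

NoneType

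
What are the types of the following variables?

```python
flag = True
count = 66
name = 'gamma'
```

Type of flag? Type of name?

flag is bool; name is str

bool, str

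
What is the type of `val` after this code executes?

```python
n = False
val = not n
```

'not' always returns bool

bool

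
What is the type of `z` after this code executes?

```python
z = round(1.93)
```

round() with no ndigits arg returns int

int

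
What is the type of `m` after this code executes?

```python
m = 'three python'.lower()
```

str.lower() returns str

str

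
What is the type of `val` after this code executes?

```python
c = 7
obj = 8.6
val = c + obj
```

int + float returns float (7 + 8.6 = 15.6)

float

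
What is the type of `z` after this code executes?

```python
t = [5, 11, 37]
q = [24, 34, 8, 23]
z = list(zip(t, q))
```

list(zip(...)) returns a list of tuples

list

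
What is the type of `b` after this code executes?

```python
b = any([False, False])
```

any() returns bool

bool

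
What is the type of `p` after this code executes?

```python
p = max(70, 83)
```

max() of ints returns int

int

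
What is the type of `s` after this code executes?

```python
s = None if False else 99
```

Ternary: condition is False, else branch (99) taken → int

int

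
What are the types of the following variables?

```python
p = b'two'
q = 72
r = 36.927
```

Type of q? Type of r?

q is int; r is float

int, float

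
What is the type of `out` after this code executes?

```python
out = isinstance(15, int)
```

isinstance() returns bool

bool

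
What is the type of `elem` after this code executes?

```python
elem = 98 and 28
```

'and' returns the last value when all truthy (28, which is int)

int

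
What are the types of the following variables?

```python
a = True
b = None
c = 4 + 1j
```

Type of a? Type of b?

a is bool; b is NoneType

bool, NoneType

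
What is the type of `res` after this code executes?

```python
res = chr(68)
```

chr() returns str (single character)

str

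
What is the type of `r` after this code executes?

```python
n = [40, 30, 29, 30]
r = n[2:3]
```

Slicing a list always returns a list

list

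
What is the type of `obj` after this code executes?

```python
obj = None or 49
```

'or' with None returns the other value (49, int)

int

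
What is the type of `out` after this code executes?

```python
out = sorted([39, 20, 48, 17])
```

sorted() always returns list

list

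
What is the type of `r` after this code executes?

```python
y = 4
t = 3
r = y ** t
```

int ** positive int returns int (4 ** 3 = 64)

int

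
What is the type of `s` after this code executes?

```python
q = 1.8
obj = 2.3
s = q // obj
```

float // float returns float (floor division preserves float type)

float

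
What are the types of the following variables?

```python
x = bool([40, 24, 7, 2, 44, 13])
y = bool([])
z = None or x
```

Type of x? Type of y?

bool() returns bool; bool() returns bool

bool, bool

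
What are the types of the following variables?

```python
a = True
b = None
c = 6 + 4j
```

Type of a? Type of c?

a is bool; c is complex

bool, complex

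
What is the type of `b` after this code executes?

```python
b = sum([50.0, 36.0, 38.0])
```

sum() of floats returns float

float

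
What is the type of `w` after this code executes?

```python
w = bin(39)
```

bin() returns str representation

str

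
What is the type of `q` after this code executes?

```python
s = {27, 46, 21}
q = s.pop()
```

Popping from a set of ints returns int

int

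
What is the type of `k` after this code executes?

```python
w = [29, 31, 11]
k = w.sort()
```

list.sort() returns None (sorts in place)

NoneType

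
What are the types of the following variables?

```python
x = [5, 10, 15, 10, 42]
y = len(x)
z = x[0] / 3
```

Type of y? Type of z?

len() returns int; int / int returns float

int, float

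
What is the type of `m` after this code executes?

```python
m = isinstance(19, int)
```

isinstance() returns bool

bool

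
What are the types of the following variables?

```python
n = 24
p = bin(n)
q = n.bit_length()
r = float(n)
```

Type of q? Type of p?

int.bit_length() returns int; bin() returns str

int, str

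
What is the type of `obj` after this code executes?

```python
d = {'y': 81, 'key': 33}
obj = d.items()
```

dict.items() returns a dict_items view

dict_items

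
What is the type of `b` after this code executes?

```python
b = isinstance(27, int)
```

isinstance() returns bool

bool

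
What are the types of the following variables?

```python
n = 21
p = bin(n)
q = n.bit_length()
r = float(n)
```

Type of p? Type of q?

bin() returns str; int.bit_length() returns int

str, int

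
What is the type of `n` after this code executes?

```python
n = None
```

None has type NoneType

NoneType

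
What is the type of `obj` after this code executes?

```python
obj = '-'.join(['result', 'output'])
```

str.join() returns str

str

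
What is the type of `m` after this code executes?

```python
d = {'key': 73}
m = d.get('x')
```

dict.get() returns None when key 'x' is not found and no default given

NoneType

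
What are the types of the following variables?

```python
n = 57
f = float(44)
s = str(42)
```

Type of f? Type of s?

f is float; s is str

float, str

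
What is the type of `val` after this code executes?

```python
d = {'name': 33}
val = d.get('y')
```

dict.get() returns None when key 'y' is not found and no default given

NoneType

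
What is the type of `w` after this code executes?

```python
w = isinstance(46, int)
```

isinstance() returns bool

bool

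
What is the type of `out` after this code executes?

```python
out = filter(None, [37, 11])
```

filter() returns a filter iterator object

filter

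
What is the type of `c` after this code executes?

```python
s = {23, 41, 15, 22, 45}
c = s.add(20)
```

set.add() returns None (mutates in place)

NoneType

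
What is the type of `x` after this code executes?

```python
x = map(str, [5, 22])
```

map() returns a map iterator object

map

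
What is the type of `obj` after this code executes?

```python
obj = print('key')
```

print() returns None

NoneType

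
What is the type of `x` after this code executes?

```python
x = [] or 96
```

'or' returns first truthy value (96, which is int)

int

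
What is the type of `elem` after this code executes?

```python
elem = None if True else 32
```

Ternary: condition is True, if branch (None) taken → NoneType

NoneType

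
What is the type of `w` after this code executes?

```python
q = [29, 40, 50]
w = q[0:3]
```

Slicing a list always returns a list

list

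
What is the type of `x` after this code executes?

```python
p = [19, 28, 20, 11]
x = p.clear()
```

list.clear() returns None

NoneType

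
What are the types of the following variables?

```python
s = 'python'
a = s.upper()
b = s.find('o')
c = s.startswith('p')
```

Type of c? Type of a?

str.startswith() returns bool; str.upper() returns str

bool, str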